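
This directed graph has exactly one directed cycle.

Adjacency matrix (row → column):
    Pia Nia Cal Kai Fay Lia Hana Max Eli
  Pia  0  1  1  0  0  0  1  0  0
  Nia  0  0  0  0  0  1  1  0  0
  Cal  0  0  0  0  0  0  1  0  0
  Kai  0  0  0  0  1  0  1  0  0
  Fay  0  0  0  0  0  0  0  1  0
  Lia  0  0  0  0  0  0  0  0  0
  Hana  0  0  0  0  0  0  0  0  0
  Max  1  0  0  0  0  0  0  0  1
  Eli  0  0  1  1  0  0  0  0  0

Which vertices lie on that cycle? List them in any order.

Eli, Fay, Kai, Max

DFS with gray/black marking from Fay:
Fay gray
  Max gray
    Eli gray
      Kai gray
        Hana gray
        Hana black
        Kai→Fay: Fay is gray → back edge
Back edge closes the cycle Fay → Max → Eli → Kai → Fay; its vertices are {Eli, Fay, Kai, Max}.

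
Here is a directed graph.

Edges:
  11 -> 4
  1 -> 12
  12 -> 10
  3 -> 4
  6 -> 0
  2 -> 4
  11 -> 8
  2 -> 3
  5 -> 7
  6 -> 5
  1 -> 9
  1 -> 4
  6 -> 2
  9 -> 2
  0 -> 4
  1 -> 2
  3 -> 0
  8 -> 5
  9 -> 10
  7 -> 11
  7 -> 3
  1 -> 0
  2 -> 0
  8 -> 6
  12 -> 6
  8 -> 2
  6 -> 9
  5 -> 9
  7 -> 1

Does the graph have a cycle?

DFS with white/gray/black marking, starting from 1:
1 gray
  4 gray
  4 black
  0 gray
    0→4: 4 black — skip
  0 black
  12 gray
    10 gray
    10 black
    6 gray
      6→0: 0 black — skip
      9 gray
        2 gray
          2→4: 4 black — skip
          3 gray
            3→4: 4 black — skip
            3→0: 0 black — skip
          3 black
          2→0: 0 black — skip
        2 black
        9→10: 10 black — skip
      9 black
      6→2: 2 black — skip
      5 gray
        7 gray
          7→3: 3 black — skip
          11 gray
            8 gray
              8→5: 5 is gray → back edge
Back edge found, so a cycle exists: 5 → 7 → 11 → 8 → 5.

Yes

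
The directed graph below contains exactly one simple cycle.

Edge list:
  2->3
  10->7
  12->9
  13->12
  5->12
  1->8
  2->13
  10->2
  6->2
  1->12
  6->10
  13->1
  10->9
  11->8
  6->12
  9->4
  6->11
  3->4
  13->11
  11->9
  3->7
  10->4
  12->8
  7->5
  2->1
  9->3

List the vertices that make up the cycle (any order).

DFS with gray/black marking from 3:
3 gray
  7 gray
    5 gray
      12 gray
        9 gray
          4 gray
          4 black
          9→3: 3 is gray → back edge
Back edge closes the cycle 3 → 7 → 5 → 12 → 9 → 3; its vertices are {3, 5, 7, 9, 12}.

3, 5, 7, 9, 12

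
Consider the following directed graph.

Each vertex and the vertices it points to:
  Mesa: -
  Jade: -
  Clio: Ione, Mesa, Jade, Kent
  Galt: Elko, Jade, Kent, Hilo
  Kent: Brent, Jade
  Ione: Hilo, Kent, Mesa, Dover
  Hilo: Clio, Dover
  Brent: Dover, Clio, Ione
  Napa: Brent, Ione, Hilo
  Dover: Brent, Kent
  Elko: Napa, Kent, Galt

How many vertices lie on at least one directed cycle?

8

A vertex is on a directed cycle iff it belongs to a strongly connected component of size ≥ 2 (or has a self-loop).
The vertices on cycles are {Clio, Elko, Galt, Hilo, Ione, Kent, Brent, Dover} — 8 in total.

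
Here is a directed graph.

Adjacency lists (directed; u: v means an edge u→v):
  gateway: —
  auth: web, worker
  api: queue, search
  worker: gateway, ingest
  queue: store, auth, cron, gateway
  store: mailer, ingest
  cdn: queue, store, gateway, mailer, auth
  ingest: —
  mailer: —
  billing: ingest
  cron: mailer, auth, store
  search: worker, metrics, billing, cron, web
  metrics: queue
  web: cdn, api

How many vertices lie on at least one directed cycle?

8

A vertex is on a directed cycle iff it belongs to a strongly connected component of size ≥ 2 (or has a self-loop).
The vertices on cycles are {api, cdn, web, auth, cron, queue, search, metrics} — 8 in total.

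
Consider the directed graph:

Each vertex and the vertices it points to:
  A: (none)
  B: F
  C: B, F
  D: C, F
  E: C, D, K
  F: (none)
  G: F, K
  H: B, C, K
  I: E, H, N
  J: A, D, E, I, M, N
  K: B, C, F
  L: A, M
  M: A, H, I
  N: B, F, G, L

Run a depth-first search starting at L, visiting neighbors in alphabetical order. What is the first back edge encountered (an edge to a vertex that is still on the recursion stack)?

N->L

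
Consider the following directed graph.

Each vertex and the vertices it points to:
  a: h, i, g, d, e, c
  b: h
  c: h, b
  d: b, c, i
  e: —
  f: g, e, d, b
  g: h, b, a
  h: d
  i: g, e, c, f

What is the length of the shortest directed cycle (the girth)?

For each vertex v, BFS finds the shortest path from v back to v.
The shortest such closed walk is a → g → a, length 2.

2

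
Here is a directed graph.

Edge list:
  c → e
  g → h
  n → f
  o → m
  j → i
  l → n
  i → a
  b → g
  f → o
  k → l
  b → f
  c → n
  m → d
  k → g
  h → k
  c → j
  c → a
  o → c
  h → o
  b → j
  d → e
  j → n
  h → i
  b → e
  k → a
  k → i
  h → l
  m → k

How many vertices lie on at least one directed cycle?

10

A vertex is on a directed cycle iff it belongs to a strongly connected component of size ≥ 2 (or has a self-loop).
The vertices on cycles are {c, f, g, h, j, k, l, m, n, o} — 10 in total.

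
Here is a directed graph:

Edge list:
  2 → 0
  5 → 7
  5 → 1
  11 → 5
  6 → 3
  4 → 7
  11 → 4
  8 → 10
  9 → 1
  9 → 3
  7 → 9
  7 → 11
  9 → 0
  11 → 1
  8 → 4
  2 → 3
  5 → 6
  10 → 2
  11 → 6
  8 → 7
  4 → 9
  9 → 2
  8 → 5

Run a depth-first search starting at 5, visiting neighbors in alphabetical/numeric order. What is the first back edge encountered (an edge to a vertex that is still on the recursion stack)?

4->7

DFS from 5 (visiting neighbors in alphabetical/numeric order); mark gray on enter, black on exit:
5 gray
  1 gray
  1 black
  6 gray
    3 gray
    3 black
  6 black
  7 gray
    9 gray
      0 gray
      0 black
      9→1: 1 black — skip
      2 gray
        2→0: 0 black — skip
        2→3: 3 black — skip
      2 black
      9→3: 3 black — skip
    9 black
    11 gray
      11→1: 1 black — skip
      4 gray
        4→7: 7 is gray → back edge
First back edge: 4 → 7.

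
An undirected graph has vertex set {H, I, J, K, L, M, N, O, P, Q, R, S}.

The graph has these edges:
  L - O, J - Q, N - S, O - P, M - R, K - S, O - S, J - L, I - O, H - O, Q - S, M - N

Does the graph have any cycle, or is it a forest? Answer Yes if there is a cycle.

Yes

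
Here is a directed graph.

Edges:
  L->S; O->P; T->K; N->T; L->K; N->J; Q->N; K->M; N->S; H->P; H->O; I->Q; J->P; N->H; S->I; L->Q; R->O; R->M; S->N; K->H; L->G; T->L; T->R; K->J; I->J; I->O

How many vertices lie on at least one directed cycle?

A vertex is on a directed cycle iff it belongs to a strongly connected component of size ≥ 2 (or has a self-loop).
The vertices on cycles are {I, L, N, Q, S, T} — 6 in total.

6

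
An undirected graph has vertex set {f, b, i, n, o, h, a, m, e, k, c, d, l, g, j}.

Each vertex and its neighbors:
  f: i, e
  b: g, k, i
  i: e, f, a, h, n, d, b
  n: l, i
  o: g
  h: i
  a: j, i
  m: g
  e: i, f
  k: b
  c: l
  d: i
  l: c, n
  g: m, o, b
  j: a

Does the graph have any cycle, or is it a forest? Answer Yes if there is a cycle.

DFS, tracking each vertex's parent; an edge to a visited non-parent vertex closes a cycle.
Start from h:
visit h (parent –)
  visit i (parent h)
    visit e (parent i)
      e–i: parent, skip
      visit f (parent e)
        f–i: i visited and ≠ parent → cycle
Cycle: i – e – f – i.

Yes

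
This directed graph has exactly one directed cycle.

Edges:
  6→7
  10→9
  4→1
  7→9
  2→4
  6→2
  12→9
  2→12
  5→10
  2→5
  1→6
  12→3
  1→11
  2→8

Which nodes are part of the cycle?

DFS with gray/black marking from 2:
2 gray
  4 gray
    1 gray
      6 gray
        7 gray
          9 gray
          9 black
        7 black
        6→2: 2 is gray → back edge
Back edge closes the cycle 2 → 4 → 1 → 6 → 2; its vertices are {1, 2, 4, 6}.

1, 2, 4, 6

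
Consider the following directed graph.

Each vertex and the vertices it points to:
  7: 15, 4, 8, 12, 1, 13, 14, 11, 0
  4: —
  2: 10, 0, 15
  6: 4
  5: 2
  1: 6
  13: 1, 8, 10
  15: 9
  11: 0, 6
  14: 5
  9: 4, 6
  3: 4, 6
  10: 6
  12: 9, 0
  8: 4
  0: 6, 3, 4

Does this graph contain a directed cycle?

DFS with white/gray/black marking, starting from 5:
5 gray
  2 gray
    10 gray
      6 gray
        4 gray
        4 black
      6 black
    10 black
    0 gray
      0→6: 6 black — skip
      3 gray
        3→4: 4 black — skip
        3→6: 6 black — skip
      3 black
      0→4: 4 black — skip
    0 black
    15 gray
      9 gray
        9→4: 4 black — skip
        9→6: 6 black — skip
      9 black
    15 black
  2 black
5 black
7 gray
  7→15: 15 black — skip
  7→4: 4 black — skip
  8 gray
    8→4: 4 black — skip
  8 black
  12 gray
    12→9: 9 black — skip
    12→0: 0 black — skip
  12 black
  1 gray
    1→6: 6 black — skip
  1 black
  13 gray
    13→1: 1 black — skip
    13→8: 8 black — skip
    13→10: 10 black — skip
  13 black
  14 gray
    14→5: 5 black — skip
  14 black
  11 gray
    11→0: 0 black — skip
    11→6: 6 black — skip
  11 black
  7→0: 0 black — skip
7 black
Every edge goes to a white or black vertex — no back edge, so the graph is acyclic.

No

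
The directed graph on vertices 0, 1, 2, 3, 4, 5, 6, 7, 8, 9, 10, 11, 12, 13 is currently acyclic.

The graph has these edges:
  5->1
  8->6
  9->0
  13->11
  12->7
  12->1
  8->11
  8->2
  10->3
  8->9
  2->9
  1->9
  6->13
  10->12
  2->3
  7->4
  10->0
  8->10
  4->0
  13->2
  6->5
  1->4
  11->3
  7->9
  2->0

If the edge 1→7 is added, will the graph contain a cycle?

No

Adding 1→7 creates a cycle iff 7 can already reach 1.
Explore from 7: no path reaches 1. The graph stays acyclic.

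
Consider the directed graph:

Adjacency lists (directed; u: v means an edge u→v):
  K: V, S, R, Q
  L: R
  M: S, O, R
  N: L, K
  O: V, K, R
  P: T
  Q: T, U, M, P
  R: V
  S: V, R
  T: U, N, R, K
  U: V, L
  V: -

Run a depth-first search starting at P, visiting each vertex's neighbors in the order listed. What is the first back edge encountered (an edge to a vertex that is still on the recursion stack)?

DFS from P (visiting each vertex's neighbors in the order listed); mark gray on enter, black on exit:
P gray
  T gray
    U gray
      V gray
      V black
      L gray
        R gray
          R→V: V black — skip
        R black
      L black
    U black
    N gray
      N→L: L black — skip
      K gray
        K→V: V black — skip
        S gray
          S→V: V black — skip
          S→R: R black — skip
        S black
        K→R: R black — skip
        Q gray
          Q→T: T is gray → back edge
First back edge: Q → T.

Q->T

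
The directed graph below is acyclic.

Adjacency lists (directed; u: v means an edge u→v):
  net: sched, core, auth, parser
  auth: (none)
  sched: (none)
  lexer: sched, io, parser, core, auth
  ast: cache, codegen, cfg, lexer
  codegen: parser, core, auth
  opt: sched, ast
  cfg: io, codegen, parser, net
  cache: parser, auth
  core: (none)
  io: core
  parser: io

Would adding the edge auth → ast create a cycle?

Yes

Adding auth→ast creates a cycle iff ast can already reach auth.
Path from ast: ast → cache → auth.
So ast → … → auth → ast is a cycle.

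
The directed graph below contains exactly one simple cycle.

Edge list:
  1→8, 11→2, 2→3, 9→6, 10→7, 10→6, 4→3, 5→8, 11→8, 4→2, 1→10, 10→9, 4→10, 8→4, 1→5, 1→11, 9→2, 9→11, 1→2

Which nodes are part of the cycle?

4, 8, 9, 10, 11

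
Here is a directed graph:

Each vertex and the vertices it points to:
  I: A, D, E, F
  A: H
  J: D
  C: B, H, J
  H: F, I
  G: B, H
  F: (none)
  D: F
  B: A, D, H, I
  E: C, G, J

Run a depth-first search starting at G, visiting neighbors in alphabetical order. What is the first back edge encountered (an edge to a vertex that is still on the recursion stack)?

I→A

DFS from G (visiting neighbors in alphabetical order); mark gray on enter, black on exit:
G gray
  B gray
    A gray
      H gray
        F gray
        F black
        I gray
          I→A: A is gray → back edge
First back edge: I → A.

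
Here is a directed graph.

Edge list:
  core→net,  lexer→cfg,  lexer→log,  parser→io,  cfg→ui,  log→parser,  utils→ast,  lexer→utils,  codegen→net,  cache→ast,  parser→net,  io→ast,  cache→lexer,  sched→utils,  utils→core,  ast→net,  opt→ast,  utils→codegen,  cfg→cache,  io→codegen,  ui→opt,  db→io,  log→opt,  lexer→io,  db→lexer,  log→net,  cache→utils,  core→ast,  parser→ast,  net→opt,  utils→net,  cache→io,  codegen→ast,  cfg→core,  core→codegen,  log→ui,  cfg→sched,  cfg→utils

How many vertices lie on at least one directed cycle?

6

A vertex is on a directed cycle iff it belongs to a strongly connected component of size ≥ 2 (or has a self-loop).
The vertices on cycles are {ast, cfg, net, opt, cache, lexer} — 6 in total.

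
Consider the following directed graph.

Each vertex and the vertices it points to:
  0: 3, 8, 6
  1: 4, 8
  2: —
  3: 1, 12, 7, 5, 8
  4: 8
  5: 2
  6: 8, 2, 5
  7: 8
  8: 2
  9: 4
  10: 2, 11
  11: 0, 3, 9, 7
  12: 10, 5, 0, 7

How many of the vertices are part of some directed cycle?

A vertex is on a directed cycle iff it belongs to a strongly connected component of size ≥ 2 (or has a self-loop).
The vertices on cycles are {0, 3, 10, 11, 12} — 5 in total.

5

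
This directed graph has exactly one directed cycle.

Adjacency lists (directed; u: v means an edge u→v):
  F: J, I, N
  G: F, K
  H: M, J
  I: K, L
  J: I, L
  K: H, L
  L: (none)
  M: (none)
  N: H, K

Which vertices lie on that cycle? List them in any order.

DFS with gray/black marking from K:
K gray
  H gray
    M gray
    M black
    J gray
      I gray
        I→K: K is gray → back edge
Back edge closes the cycle K → H → J → I → K; its vertices are {H, I, J, K}.

H, I, J, K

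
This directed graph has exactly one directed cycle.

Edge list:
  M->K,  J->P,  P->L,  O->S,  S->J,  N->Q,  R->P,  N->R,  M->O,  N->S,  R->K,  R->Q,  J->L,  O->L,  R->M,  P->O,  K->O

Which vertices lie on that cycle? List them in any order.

J, O, P, S

DFS with gray/black marking from S:
S gray
  J gray
    P gray
      O gray
        L gray
        L black
        O→S: S is gray → back edge
Back edge closes the cycle S → J → P → O → S; its vertices are {J, O, P, S}.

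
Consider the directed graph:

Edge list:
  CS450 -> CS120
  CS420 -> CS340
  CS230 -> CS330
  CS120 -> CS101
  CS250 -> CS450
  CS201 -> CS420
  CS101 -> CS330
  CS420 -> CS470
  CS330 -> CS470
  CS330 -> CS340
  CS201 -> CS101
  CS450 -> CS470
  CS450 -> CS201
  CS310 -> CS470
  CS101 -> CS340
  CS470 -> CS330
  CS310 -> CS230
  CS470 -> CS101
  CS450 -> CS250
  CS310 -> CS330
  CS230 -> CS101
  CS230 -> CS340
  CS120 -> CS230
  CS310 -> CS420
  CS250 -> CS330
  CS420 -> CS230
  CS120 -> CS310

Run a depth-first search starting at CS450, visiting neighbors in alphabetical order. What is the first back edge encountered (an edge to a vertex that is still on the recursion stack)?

CS470->CS101

DFS from CS450 (visiting neighbors in alphabetical order); mark gray on enter, black on exit:
CS450 gray
  CS120 gray
    CS101 gray
      CS330 gray
        CS340 gray
        CS340 black
        CS470 gray
          CS470→CS101: CS101 is gray → back edge
First back edge: CS470 → CS101.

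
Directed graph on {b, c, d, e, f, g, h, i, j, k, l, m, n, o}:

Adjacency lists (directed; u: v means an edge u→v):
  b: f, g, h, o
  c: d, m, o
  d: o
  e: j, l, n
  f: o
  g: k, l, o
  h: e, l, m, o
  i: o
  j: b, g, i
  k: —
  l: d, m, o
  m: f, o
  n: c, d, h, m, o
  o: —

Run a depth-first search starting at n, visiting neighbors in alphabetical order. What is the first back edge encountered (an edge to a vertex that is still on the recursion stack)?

b→h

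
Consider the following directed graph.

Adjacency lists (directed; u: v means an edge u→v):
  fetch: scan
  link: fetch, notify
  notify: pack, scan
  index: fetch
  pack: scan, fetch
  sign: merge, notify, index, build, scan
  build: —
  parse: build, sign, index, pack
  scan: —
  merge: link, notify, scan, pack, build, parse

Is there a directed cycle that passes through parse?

Yes

parse is on a cycle iff parse can reach itself via ≥1 edge.
parse → sign → merge → parse — yes.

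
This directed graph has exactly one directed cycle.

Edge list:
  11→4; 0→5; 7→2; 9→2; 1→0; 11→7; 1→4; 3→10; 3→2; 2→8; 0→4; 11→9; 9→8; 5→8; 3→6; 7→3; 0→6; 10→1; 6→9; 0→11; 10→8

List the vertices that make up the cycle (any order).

DFS with gray/black marking from 1:
1 gray
  4 gray
  4 black
  0 gray
    0→4: 4 black — skip
    11 gray
      9 gray
        8 gray
        8 black
        2 gray
          2→8: 8 black — skip
        2 black
      9 black
      7 gray
        7→2: 2 black — skip
        3 gray
          3→2: 2 black — skip
          6 gray
            6→9: 9 black — skip
          6 black
          10 gray
            10→8: 8 black — skip
            10→1: 1 is gray → back edge
Back edge closes the cycle 1 → 0 → 11 → 7 → 3 → 10 → 1; its vertices are {0, 1, 3, 7, 10, 11}.

0, 1, 3, 7, 10, 11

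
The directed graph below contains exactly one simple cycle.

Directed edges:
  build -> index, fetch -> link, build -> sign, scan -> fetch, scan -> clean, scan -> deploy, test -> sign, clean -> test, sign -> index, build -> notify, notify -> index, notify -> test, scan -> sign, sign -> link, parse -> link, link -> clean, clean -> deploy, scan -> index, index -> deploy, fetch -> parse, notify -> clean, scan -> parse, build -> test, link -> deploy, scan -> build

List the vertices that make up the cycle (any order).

link, sign, test, clean

DFS with gray/black marking from sign:
sign gray
  index gray
    deploy gray
    deploy black
  index black
  link gray
    link→deploy: deploy black — skip
    clean gray
      clean→deploy: deploy black — skip
      test gray
        test→sign: sign is gray → back edge
Back edge closes the cycle sign → link → clean → test → sign; its vertices are {link, sign, test, clean}.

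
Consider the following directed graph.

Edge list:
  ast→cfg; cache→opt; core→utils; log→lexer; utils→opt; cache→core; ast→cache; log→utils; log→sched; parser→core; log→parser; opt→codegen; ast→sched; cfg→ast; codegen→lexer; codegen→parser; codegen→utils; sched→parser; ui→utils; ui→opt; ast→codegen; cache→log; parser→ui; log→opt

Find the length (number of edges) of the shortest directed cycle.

2

For each vertex v, BFS finds the shortest path from v back to v.
The shortest such closed walk is ast → cfg → ast, length 2.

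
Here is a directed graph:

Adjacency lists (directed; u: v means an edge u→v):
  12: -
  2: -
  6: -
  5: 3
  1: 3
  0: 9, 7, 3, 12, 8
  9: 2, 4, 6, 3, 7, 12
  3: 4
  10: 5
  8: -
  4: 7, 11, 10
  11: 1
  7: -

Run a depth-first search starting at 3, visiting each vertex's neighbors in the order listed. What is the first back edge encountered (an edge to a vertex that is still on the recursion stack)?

1->3

DFS from 3 (visiting each vertex's neighbors in the order listed); mark gray on enter, black on exit:
3 gray
  4 gray
    7 gray
    7 black
    11 gray
      1 gray
        1→3: 3 is gray → back edge
First back edge: 1 → 3.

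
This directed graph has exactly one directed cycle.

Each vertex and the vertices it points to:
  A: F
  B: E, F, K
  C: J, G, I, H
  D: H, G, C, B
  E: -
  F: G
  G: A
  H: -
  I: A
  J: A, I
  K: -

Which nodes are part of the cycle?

DFS with gray/black marking from F:
F gray
  G gray
    A gray
      A→F: F is gray → back edge
Back edge closes the cycle F → G → A → F; its vertices are {A, F, G}.

A, F, G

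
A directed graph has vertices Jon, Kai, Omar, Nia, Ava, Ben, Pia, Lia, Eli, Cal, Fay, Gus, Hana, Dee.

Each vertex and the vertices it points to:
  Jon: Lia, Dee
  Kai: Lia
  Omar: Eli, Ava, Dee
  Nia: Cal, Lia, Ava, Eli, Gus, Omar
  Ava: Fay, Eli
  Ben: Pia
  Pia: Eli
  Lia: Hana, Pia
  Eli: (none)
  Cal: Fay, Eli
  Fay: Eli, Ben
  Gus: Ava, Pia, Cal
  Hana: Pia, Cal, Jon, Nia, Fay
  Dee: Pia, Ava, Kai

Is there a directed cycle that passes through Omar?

Omar is on a cycle iff Omar can reach itself via ≥1 edge.
Omar → Dee → Kai → Lia → Hana → Nia → Omar — yes.

Yes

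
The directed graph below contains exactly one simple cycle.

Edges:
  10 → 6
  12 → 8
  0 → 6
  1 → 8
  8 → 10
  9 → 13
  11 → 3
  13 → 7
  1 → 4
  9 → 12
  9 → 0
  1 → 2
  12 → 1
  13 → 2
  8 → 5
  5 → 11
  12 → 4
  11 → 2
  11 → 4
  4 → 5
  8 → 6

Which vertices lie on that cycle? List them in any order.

4, 5, 11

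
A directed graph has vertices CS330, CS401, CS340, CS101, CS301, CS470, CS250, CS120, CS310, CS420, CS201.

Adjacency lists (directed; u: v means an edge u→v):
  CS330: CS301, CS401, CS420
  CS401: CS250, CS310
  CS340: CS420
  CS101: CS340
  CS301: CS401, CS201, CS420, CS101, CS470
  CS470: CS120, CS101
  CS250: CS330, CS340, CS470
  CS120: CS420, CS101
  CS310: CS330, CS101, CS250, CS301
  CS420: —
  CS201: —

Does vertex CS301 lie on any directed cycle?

CS301 is on a cycle iff CS301 can reach itself via ≥1 edge.
CS301 → CS401 → CS310 → CS301 — yes.

Yes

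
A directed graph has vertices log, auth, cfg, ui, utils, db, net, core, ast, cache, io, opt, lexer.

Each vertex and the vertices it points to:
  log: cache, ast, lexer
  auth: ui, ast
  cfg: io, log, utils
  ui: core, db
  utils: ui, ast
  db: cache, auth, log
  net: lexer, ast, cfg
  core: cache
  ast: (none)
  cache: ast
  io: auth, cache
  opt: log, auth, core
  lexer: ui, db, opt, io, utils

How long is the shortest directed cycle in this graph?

For each vertex v, BFS finds the shortest path from v back to v.
The shortest such closed walk is lexer → opt → log → lexer, length 3.

3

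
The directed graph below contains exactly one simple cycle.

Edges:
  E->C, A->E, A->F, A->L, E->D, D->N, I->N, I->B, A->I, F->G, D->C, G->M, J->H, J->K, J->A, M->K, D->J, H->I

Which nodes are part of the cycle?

A, D, E, J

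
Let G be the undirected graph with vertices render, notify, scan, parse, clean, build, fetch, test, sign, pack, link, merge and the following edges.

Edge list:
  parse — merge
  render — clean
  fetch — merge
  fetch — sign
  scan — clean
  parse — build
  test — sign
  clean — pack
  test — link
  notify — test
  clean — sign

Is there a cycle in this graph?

No

DFS, tracking each vertex's parent; an edge to a visited non-parent vertex closes a cycle.
Start from test:
visit test (parent –)
  visit link (parent test)
    link–test: parent, skip
  visit notify (parent test)
    notify–test: parent, skip
  visit sign (parent test)
    visit clean (parent sign)
      visit render (parent clean)
        render–clean: parent, skip
      clean–sign: parent, skip
      visit scan (parent clean)
        scan–clean: parent, skip
      visit pack (parent clean)
        pack–clean: parent, skip
    visit fetch (parent sign)
      fetch–sign: parent, skip
      visit merge (parent fetch)
        merge–fetch: parent, skip
        visit parse (parent merge)
          visit build (parent parse)
            build–parse: parent, skip
          parse–merge: parent, skip
    sign–test: parent, skip
No non-parent visited neighbor found — the graph is a forest.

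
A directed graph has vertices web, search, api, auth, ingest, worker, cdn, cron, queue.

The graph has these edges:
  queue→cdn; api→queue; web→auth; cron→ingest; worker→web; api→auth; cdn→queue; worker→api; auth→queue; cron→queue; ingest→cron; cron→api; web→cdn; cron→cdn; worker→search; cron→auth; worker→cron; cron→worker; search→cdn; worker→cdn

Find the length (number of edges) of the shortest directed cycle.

For each vertex v, BFS finds the shortest path from v back to v.
The shortest such closed walk is worker → cron → worker, length 2.

2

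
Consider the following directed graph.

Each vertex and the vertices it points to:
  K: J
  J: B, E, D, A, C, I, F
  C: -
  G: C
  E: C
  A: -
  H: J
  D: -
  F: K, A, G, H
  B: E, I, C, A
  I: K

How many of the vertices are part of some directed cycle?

6

A vertex is on a directed cycle iff it belongs to a strongly connected component of size ≥ 2 (or has a self-loop).
The vertices on cycles are {B, F, H, I, J, K} — 6 in total.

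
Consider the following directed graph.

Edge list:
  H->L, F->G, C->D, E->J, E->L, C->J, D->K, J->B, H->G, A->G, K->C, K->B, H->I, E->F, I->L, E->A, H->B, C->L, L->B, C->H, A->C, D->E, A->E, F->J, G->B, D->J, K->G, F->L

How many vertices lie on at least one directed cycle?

A vertex is on a directed cycle iff it belongs to a strongly connected component of size ≥ 2 (or has a self-loop).
The vertices on cycles are {A, C, D, E, K} — 5 in total.

5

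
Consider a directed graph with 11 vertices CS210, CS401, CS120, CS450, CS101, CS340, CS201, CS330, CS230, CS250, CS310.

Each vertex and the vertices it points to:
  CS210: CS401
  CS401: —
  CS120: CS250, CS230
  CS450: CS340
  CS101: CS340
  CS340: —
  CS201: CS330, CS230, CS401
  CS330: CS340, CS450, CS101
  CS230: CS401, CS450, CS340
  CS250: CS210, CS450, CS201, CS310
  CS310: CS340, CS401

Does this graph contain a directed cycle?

No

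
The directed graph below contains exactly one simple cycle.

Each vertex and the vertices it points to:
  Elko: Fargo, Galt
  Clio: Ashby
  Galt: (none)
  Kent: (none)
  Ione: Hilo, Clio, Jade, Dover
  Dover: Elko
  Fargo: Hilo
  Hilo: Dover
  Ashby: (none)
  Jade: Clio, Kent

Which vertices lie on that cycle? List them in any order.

Elko, Hilo, Dover, Fargo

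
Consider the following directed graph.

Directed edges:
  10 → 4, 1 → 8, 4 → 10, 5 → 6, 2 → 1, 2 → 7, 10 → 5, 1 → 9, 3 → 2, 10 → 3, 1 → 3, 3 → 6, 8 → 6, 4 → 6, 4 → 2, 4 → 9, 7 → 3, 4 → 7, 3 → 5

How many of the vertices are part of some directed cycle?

A vertex is on a directed cycle iff it belongs to a strongly connected component of size ≥ 2 (or has a self-loop).
The vertices on cycles are {1, 2, 3, 4, 7, 10} — 6 in total.

6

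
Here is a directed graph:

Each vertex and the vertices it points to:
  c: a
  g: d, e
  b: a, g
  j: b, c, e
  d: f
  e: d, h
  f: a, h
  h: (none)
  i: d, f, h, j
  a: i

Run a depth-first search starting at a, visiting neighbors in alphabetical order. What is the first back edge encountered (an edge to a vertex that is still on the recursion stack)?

f→a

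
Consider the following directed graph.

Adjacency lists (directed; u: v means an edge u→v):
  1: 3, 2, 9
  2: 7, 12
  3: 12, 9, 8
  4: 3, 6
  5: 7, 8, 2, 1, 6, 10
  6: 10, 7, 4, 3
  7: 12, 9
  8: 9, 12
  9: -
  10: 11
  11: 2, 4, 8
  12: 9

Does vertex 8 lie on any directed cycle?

8 lies on a cycle iff there is a path from 8 back to itself.
Exploring from 8, it never reaches itself; equivalently, its strongly connected component is a singleton.

No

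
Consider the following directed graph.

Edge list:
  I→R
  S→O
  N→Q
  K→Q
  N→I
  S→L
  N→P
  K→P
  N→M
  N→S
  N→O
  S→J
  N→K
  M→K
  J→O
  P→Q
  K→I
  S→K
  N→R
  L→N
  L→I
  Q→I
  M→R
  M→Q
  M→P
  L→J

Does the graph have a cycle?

Yes

DFS with white/gray/black marking, starting from M:
M gray
  P gray
    Q gray
      I gray
        R gray
        R black
      I black
    Q black
  P black
  M→Q: Q black — skip
  K gray
    K→Q: Q black — skip
    K→P: P black — skip
    K→I: I black — skip
  K black
  M→R: R black — skip
M black
J gray
  O gray
  O black
J black
S gray
  S→O: O black — skip
  L gray
    L→I: I black — skip
    L→J: J black — skip
    N gray
      N→Q: Q black — skip
      N→R: R black — skip
      N→M: M black — skip
      N→K: K black — skip
      N→S: S is gray → back edge
Back edge found, so a cycle exists: S → L → N → S.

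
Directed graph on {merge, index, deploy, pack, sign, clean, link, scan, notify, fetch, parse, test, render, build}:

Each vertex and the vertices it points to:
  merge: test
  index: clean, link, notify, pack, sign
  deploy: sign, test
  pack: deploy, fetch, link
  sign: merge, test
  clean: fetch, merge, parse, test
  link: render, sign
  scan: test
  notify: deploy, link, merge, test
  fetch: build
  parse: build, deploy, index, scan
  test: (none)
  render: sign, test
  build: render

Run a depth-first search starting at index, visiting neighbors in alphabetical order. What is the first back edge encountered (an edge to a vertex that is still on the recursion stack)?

DFS from index (visiting neighbors in alphabetical order); mark gray on enter, black on exit:
index gray
  clean gray
    fetch gray
      build gray
        render gray
          sign gray
            merge gray
              test gray
              test black
            merge black
            sign→test: test black — skip
          sign black
          render→test: test black — skip
        render black
      build black
    fetch black
    clean→merge: merge black — skip
    parse gray
      parse→build: build black — skip
      deploy gray
        deploy→sign: sign black — skip
        deploy→test: test black — skip
      deploy black
      parse→index: index is gray → back edge
First back edge: parse → index.

parse->index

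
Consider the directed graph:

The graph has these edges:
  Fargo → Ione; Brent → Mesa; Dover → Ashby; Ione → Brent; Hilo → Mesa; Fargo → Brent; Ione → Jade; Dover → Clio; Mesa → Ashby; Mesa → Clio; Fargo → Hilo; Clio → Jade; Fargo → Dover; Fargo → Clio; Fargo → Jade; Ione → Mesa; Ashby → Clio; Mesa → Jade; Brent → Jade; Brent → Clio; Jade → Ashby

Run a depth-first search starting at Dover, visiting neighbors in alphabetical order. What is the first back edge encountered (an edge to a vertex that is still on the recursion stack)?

Jade->Ashby

DFS from Dover (visiting neighbors in alphabetical order); mark gray on enter, black on exit:
Dover gray
  Ashby gray
    Clio gray
      Jade gray
        Jade→Ashby: Ashby is gray → back edge
First back edge: Jade → Ashby.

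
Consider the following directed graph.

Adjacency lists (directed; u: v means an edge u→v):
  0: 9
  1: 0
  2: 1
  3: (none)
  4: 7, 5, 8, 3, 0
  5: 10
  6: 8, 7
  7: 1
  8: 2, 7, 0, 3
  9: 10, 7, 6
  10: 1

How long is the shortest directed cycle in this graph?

For each vertex v, BFS finds the shortest path from v back to v.
The shortest such closed walk is 8 → 0 → 9 → 6 → 8, length 4.

4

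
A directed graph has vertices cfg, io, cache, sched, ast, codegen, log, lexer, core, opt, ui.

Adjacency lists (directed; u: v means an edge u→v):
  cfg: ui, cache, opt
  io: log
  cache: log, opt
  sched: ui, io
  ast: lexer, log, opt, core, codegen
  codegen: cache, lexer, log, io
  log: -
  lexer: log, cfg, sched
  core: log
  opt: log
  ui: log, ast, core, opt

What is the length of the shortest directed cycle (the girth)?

4

For each vertex v, BFS finds the shortest path from v back to v.
The shortest such closed walk is ast → lexer → sched → ui → ast, length 4.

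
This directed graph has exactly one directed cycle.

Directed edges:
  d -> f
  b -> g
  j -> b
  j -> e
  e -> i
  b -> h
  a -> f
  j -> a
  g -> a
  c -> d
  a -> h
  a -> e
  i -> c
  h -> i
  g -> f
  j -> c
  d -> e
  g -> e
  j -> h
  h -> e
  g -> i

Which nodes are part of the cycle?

c, d, e, i

DFS with gray/black marking from c:
c gray
  d gray
    e gray
      i gray
        i→c: c is gray → back edge
Back edge closes the cycle c → d → e → i → c; its vertices are {c, d, e, i}.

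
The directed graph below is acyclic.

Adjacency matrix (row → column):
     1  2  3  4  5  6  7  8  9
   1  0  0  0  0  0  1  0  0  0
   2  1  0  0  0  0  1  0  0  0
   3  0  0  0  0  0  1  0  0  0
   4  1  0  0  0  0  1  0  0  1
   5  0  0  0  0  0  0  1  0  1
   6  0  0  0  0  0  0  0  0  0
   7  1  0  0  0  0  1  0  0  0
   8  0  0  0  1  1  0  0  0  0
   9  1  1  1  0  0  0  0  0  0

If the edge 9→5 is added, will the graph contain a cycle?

Adding 9→5 creates a cycle iff 5 can already reach 9.
Path from 5: 5 → 9.
So 5 → … → 9 → 5 is a cycle.

Yes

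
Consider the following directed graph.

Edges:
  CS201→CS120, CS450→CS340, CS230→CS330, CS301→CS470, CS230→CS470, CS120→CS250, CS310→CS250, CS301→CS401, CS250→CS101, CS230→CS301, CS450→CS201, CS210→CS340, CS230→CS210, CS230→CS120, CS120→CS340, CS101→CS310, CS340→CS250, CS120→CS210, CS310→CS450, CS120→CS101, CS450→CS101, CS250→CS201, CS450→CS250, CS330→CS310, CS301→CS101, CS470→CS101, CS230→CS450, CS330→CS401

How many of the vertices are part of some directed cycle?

8

A vertex is on a directed cycle iff it belongs to a strongly connected component of size ≥ 2 (or has a self-loop).
The vertices on cycles are {CS101, CS120, CS201, CS210, CS250, CS310, CS340, CS450} — 8 in total.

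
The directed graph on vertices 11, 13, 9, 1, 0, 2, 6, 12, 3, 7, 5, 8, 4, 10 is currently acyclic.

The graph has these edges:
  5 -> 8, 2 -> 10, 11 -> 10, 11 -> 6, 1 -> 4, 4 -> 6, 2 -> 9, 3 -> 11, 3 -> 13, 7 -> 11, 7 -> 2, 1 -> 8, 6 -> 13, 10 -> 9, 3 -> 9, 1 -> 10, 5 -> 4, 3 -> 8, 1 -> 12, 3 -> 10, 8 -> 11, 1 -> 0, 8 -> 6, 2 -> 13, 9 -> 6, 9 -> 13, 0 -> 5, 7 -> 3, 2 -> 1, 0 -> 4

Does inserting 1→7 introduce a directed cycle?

Yes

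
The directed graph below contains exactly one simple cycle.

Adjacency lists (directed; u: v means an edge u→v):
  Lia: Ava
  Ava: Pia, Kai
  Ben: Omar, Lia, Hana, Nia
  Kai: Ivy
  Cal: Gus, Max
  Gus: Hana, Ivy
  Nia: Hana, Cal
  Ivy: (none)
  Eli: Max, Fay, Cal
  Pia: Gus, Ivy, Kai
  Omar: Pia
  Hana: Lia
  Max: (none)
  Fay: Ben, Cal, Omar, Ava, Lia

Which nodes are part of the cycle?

Ava, Gus, Lia, Pia, Hana

DFS with gray/black marking from Lia:
Lia gray
  Ava gray
    Pia gray
      Gus gray
        Hana gray
          Hana→Lia: Lia is gray → back edge
Back edge closes the cycle Lia → Ava → Pia → Gus → Hana → Lia; its vertices are {Ava, Gus, Lia, Pia, Hana}.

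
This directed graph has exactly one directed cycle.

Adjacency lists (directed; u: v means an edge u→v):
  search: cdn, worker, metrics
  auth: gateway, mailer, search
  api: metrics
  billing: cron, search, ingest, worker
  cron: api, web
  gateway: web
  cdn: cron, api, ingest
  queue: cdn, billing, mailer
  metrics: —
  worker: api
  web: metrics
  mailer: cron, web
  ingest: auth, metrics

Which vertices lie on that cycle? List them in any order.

cdn, auth, ingest, search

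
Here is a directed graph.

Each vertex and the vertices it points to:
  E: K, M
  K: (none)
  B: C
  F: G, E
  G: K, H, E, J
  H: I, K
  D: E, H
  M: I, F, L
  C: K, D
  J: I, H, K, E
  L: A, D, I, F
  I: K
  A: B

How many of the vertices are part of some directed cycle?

10

A vertex is on a directed cycle iff it belongs to a strongly connected component of size ≥ 2 (or has a self-loop).
The vertices on cycles are {A, B, C, D, E, F, G, J, L, M} — 10 in total.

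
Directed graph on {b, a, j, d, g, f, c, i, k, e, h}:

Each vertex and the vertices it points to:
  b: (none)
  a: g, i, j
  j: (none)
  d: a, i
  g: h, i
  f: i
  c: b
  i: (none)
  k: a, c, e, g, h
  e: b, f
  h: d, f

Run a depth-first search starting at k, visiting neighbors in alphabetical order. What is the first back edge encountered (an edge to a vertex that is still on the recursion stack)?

DFS from k (visiting neighbors in alphabetical order); mark gray on enter, black on exit:
k gray
  a gray
    g gray
      h gray
        d gray
          d→a: a is gray → back edge
First back edge: d → a.

d→a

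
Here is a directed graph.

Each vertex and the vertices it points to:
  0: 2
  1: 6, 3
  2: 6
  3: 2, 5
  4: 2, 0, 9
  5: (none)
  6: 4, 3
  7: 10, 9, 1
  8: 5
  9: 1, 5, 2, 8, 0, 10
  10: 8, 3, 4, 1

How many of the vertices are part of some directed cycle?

8

A vertex is on a directed cycle iff it belongs to a strongly connected component of size ≥ 2 (or has a self-loop).
The vertices on cycles are {0, 1, 2, 3, 4, 6, 9, 10} — 8 in total.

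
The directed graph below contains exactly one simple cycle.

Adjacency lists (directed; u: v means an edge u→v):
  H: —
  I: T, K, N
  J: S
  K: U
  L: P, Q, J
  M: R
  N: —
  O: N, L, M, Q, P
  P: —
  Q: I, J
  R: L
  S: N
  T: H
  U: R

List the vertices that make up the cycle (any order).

DFS with gray/black marking from L:
L gray
  P gray
  P black
  Q gray
    I gray
      T gray
        H gray
        H black
      T black
      K gray
        U gray
          R gray
            R→L: L is gray → back edge
Back edge closes the cycle L → Q → I → K → U → R → L; its vertices are {I, K, L, Q, R, U}.

I, K, L, Q, R, U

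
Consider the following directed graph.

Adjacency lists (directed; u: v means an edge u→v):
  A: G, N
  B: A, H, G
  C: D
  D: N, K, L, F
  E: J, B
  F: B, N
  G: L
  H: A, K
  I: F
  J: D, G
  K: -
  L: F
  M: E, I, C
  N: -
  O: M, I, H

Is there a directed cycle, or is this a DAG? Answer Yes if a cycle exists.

Yes

DFS with white/gray/black marking, starting from O:
O gray
  M gray
    E gray
      J gray
        D gray
          N gray
          N black
          K gray
          K black
          L gray
            F gray
              B gray
                A gray
                  G gray
                    G→L: L is gray → back edge
Back edge found, so a cycle exists: L → F → B → A → G → L.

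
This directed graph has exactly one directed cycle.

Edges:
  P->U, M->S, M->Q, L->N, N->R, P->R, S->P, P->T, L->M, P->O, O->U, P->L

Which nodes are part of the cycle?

L, M, P, S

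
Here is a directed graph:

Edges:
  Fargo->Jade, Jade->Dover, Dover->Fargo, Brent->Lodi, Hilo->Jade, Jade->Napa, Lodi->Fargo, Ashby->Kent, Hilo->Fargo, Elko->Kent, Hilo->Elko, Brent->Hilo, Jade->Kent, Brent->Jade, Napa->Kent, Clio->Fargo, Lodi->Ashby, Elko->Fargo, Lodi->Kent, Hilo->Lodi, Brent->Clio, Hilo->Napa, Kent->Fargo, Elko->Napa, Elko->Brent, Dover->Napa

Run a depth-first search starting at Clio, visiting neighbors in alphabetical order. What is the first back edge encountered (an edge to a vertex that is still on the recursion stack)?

DFS from Clio (visiting neighbors in alphabetical order); mark gray on enter, black on exit:
Clio gray
  Fargo gray
    Jade gray
      Dover gray
        Dover→Fargo: Fargo is gray → back edge
First back edge: Dover → Fargo.

Dover->Fargo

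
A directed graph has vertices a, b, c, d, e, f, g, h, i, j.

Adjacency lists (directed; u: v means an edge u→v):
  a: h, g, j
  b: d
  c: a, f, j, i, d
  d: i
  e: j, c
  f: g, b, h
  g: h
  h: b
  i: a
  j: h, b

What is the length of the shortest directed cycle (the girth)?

5

For each vertex v, BFS finds the shortest path from v back to v.
The shortest such closed walk is i → a → h → b → d → i, length 5.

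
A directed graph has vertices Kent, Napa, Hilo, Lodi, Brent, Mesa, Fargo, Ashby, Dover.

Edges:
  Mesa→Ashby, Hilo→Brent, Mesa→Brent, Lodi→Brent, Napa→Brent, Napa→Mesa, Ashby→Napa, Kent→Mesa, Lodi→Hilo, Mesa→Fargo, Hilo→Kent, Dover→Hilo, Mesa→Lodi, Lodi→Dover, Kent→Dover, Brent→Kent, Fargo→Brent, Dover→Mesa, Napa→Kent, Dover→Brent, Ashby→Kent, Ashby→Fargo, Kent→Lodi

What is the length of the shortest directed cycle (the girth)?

For each vertex v, BFS finds the shortest path from v back to v.
The shortest such closed walk is Ashby → Napa → Mesa → Ashby, length 3.

3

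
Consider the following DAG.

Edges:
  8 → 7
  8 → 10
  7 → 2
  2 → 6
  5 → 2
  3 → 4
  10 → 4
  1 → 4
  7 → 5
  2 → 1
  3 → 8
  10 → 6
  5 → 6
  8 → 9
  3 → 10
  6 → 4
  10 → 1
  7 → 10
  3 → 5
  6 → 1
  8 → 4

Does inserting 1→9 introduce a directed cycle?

No

Adding 1→9 creates a cycle iff 9 can already reach 1.
Explore from 9: no path reaches 1. The graph stays acyclic.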